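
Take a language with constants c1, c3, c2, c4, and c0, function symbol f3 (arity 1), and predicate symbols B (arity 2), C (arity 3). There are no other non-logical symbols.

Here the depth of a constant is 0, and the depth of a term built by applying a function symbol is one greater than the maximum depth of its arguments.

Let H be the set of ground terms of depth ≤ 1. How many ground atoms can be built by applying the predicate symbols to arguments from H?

First count ground terms of depth ≤ 1.
Let N_k = |{terms of depth ≤ k}|. Then N_0 = 5 and N_k = 5 + N_{k-1} for k ≥ 1 (one summand per function symbol, arity giving the exponent).
N_0 = 5
N_1 = 5 + 5 = 10
So |H| = 10.
For each predicate symbol, the number of ground atoms is |H| raised to its arity; summing:
  B: 10^2 = 100;  C: 10^3 = 1000
Total ground atoms: 100 + 1000 = 1100.

1100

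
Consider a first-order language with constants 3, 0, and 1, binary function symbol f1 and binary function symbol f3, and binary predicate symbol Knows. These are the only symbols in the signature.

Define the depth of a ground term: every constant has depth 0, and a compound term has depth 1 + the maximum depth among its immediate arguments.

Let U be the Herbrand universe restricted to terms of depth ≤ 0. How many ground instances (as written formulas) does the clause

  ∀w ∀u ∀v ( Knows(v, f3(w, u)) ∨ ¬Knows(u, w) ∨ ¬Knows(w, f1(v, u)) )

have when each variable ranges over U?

Ground terms of depth ≤ 0:
  Let N_k count ground terms of depth at most k. Each non-constant term of depth ≤ k is some function symbol applied to depth-≤(k−1) arguments, giving N_k = 3 + N_{k-1}^2 + N_{k-1}^2.
  N_0 = 3
  Explicitly: 3, 0, 1.
So there are 3 ground terms available for substitution.
The body mentions every one of the 3 quantified variables; since ground terms form a free algebra, no two substitutions collapse to the same formula.
Number of ground instances = 3^3 = 27.

27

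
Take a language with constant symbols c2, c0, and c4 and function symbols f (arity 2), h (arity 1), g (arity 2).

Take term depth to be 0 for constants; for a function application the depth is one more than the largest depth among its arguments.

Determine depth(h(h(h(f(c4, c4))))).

depth(f(c4, c4)) = 1 + max(0, 0) = 1
depth(h(f(c4, c4))) = 1 + depth(f(c4, c4)) = 1 + 1 = 2
depth(h(h(f(c4, c4)))) = 1 + depth(h(f(c4, c4))) = 1 + 2 = 3
depth(h(h(h(f(c4, c4))))) = 1 + depth(h(h(f(c4, c4)))) = 1 + 3 = 4

4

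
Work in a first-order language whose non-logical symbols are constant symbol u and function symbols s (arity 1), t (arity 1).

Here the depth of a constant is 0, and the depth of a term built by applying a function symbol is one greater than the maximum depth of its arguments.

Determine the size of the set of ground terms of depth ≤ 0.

Count level by level. With function symbols s/1, t/1, the terms of depth ≤ k are the 1 constant together with each function applied to depth-≤(k−1) tuples, so N_k = 1 + N_{k-1} + N_{k-1}.
N_0 = 1

1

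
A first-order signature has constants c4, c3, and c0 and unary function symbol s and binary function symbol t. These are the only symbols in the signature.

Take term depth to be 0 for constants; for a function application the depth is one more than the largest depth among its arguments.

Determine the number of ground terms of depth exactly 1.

12

Let N_k count ground terms of depth at most k. Each non-constant term of depth ≤ k is some function symbol applied to depth-≤(k−1) arguments, giving N_k = 3 + N_{k-1} + N_{k-1}^2.
N_0 = 3
N_1 = 3 + 3 + 3^2 = 15
Terms of depth exactly 1: N_1 − N_0 = 15 − 3 = 12.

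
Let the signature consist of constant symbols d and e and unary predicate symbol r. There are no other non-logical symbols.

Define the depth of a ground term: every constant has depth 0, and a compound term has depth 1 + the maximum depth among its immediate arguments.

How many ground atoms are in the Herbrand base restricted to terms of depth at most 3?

2

First count ground terms of depth ≤ 3.
With no function symbols every ground term is a constant, so there are exactly 2 ground terms at every depth bound.
N_0 = 2
N_1 = 2
N_2 = 2
N_3 = 2
So |H| = 2.
Ground atoms are formed by filling each argument slot of a predicate with a term from H, so an r-ary predicate gives |H|^r atoms:
  r: 2
Total ground atoms: 2.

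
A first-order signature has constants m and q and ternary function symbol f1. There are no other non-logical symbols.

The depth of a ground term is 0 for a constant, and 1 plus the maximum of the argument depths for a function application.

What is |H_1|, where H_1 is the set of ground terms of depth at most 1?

10

Let N_k count ground terms of depth at most k. Each non-constant term of depth ≤ k is some function symbol applied to depth-≤(k−1) arguments, giving N_k = 2 + N_{k-1}^3.
N_0 = 2
N_1 = 2 + 2^3 = 10
Explicitly: m, q, f1(m, m, m), f1(m, m, q), f1(m, q, m), f1(m, q, q), f1(q, m, m), f1(q, m, q), f1(q, q, m), f1(q, q, q).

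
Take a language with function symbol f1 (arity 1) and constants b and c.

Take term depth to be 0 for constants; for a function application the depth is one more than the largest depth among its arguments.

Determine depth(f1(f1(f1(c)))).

depth(f1(c)) = 1 + depth(c) = 1 + 0 = 1
depth(f1(f1(c))) = 1 + depth(f1(c)) = 1 + 1 = 2
depth(f1(f1(f1(c)))) = 1 + depth(f1(f1(c))) = 1 + 2 = 3

3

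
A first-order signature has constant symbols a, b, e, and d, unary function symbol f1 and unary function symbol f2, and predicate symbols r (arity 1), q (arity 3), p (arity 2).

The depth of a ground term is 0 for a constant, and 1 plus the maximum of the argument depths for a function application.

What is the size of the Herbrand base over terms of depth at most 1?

1884

First count ground terms of depth ≤ 1.
If N_k denotes the number of depth-≤k ground terms, the 4 constants give N_0 = 4, and each function symbol of arity r contributes N_{k-1}^r new terms at level k: N_k = 4 + N_{k-1} + N_{k-1}.
N_0 = 4
N_1 = 4 + 4 + 4 = 12
Explicitly: a, b, e, d, f1(a), f1(b), f1(e), f1(d), f2(a), f2(b), f2(e), f2(d).
So |H| = 12.
A ground atom is a predicate applied to a tuple of terms from H, so the count is the sum over predicates of |H|^arity:
  r: 12;  q: 12^3 = 1728;  p: 12^2 = 144
Total ground atoms: 12 + 1728 + 144 = 1884.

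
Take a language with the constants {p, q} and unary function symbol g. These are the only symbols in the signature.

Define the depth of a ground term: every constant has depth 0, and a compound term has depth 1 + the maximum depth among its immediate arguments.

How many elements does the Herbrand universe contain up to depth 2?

Let N_k = |{terms of depth ≤ k}|. Then N_0 = 2 and N_k = 2 + N_{k-1} for k ≥ 1 (one summand per function symbol, arity giving the exponent).
N_0 = 2
N_1 = 2 + 2 = 4
N_2 = 2 + 4 = 6
Explicitly: p, q, g(p), g(q), g(g(p)), g(g(q)).

6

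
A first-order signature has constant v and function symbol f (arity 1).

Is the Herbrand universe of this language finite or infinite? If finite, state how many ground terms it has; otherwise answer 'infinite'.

infinite

The signature has at least one function symbol (f, arity 1) and at least one constant (v).
Iterating f gives infinitely many distinct ground terms: v, f(v), f(f(v)), ...
So the Herbrand universe is infinite.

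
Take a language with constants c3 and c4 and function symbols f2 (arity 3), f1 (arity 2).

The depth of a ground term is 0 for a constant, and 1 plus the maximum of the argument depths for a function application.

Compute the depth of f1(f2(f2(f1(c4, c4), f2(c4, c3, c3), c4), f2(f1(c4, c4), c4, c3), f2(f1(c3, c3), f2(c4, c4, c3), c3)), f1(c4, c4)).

4

depth(f1(c4, c4)) = 1 + max(0, 0) = 1
depth(f2(c4, c3, c3)) = 1 + max(0, 0, 0) = 1
depth(f2(f1(c4, c4), f2(c4, c3, c3), c4)) = 1 + max(1, 1, 0) = 2
depth(f2(f1(c4, c4), c4, c3)) = 1 + max(1, 0, 0) = 2
depth(f1(c3, c3)) = 1 + max(0, 0) = 1
depth(f2(c4, c4, c3)) = 1 + max(0, 0, 0) = 1
depth(f2(f1(c3, c3), f2(c4, c4, c3), c3)) = 1 + max(1, 1, 0) = 2
depth(f2(f2(f1(c4, c4), f2(c4, c3, c3), c4), f2(f1(c4, c4), c4, c3), f2(f1(c3, c3), f2(c4, c4, c3), c3))) = 1 + max(2, 2, 2) = 3
depth(f1(f2(f2(f1(c4, c4), f2(c4, c3, c3), c4), f2(f1(c4, c4), c4, c3), f2(f1(c3, c3), f2(c4, c4, c3), c3)), f1(c4, c4))) = 1 + max(3, 1) = 4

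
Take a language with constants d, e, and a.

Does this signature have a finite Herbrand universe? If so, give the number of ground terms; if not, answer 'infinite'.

There are no function symbols, so every ground term is one of the 3 constants.
The Herbrand universe is {d, e, a}, which is finite with 3 elements.

3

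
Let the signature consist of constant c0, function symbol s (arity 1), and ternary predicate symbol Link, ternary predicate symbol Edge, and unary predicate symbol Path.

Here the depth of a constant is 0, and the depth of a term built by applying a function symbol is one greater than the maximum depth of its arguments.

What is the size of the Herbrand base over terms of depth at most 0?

3

First count ground terms of depth ≤ 0.
If N_k denotes the number of depth-≤k ground terms, the 1 constant gives N_0 = 1, and each function symbol of arity r contributes N_{k-1}^r new terms at level k: N_k = 1 + N_{k-1}.
N_0 = 1
So |H| = 1.
A ground atom is a predicate applied to a tuple of terms from H, so the count is the sum over predicates of |H|^arity:
  Link: 1^3 = 1;  Edge: 1^3 = 1;  Path: 1
Total ground atoms: 1 + 1 + 1 = 3.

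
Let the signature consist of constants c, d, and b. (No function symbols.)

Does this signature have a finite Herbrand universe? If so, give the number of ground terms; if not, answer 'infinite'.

There are no function symbols, so every ground term is one of the 3 constants.
The Herbrand universe is {c, d, b}, which is finite with 3 elements.

3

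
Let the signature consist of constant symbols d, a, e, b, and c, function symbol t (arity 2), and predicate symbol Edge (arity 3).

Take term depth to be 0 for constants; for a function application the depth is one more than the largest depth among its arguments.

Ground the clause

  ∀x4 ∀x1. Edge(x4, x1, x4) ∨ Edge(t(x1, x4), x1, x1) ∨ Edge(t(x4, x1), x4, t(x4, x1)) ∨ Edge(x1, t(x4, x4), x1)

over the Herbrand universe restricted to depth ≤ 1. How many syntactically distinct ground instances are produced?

900

Ground terms of depth ≤ 1:
  Let N_k count ground terms of depth at most k. Each non-constant term of depth ≤ k is some function symbol applied to depth-≤(k−1) arguments, giving N_k = 5 + N_{k-1}^2.
  N_0 = 5
  N_1 = 5 + 5^2 = 30
So there are 30 ground terms available for substitution.
The clause has 2 distinct variables (x4, x1), each appearing in the body. In the free term algebra distinct substitutions yield syntactically distinct ground instances.
Number of ground instances = 30^2 = 900.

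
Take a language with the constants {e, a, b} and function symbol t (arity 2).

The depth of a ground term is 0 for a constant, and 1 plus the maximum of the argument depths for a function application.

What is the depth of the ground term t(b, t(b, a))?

2

depth(t(b, a)) = 1 + max(0, 0) = 1
depth(t(b, t(b, a))) = 1 + max(0, 1) = 2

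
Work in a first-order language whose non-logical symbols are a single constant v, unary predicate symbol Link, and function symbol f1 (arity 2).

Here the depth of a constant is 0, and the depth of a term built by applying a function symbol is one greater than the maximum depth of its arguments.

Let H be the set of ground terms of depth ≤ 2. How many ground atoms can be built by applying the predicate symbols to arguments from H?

First count ground terms of depth ≤ 2.
Write N_k for the number of ground terms of depth ≤ k. A term of depth ≤ k is either a constant or a function symbol applied to arguments of depth ≤ k−1, so N_k = 1 + N_{k-1}^2.
N_0 = 1
N_1 = 1 + 1^2 = 2
N_2 = 1 + 2^2 = 5
So |H| = 5.
Ground atoms are formed by filling each argument slot of a predicate with a term from H, so an r-ary predicate gives |H|^r atoms:
  Link: 5
Total ground atoms: 5.

5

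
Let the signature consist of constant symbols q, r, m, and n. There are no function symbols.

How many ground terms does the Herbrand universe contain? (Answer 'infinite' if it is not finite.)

There are no function symbols, so every ground term is one of the 4 constants.
The Herbrand universe is {q, r, m, n}, which is finite with 4 elements.

4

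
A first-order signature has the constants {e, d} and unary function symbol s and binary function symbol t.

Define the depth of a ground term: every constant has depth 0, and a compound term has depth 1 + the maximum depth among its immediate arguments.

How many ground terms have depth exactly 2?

66

If N_k denotes the number of depth-≤k ground terms, the 2 constants give N_0 = 2, and each function symbol of arity r contributes N_{k-1}^r new terms at level k: N_k = 2 + N_{k-1} + N_{k-1}^2.
N_0 = 2
N_1 = 2 + 2 + 2^2 = 8
N_2 = 2 + 8 + 8^2 = 74
Terms of depth exactly 2: N_2 − N_1 = 74 − 8 = 66.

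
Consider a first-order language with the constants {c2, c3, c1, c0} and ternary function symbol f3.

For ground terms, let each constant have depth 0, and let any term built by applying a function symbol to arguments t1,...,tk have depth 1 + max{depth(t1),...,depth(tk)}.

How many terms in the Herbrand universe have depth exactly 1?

Write N_k for the number of ground terms of depth ≤ k. A term of depth ≤ k is either a constant or a function symbol applied to arguments of depth ≤ k−1, so N_k = 4 + N_{k-1}^3.
N_0 = 4
N_1 = 4 + 4^3 = 68
Terms of depth exactly 1: N_1 − N_0 = 68 − 4 = 64.

64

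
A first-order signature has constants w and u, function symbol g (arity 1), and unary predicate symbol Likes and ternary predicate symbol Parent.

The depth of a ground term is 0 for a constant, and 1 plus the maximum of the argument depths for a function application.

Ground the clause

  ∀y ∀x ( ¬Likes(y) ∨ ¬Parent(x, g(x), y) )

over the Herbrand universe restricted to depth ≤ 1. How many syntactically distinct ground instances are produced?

Ground terms of depth ≤ 1:
  Count level by level. With function symbols g/1, the terms of depth ≤ k are the 2 constants together with each function applied to depth-≤(k−1) tuples, so N_k = 2 + N_{k-1}.
  N_0 = 2
  N_1 = 2 + 2 = 4
So there are 4 ground terms available for substitution.
There are 2 variables to instantiate (y, x), each occurring in at least one literal, so different choices give different ground instances.
Number of ground instances = 4^2 = 16.

16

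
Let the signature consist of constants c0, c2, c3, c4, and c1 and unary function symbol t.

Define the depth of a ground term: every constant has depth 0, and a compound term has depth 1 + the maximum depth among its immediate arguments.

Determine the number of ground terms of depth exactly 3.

Write N_k for the number of ground terms of depth ≤ k. A term of depth ≤ k is either a constant or a function symbol applied to arguments of depth ≤ k−1, so N_k = 5 + N_{k-1}.
N_0 = 5
N_1 = 5 + 5 = 10
N_2 = 5 + 10 = 15
N_3 = 5 + 15 = 20
Terms of depth exactly 3: N_3 − N_2 = 20 − 15 = 5.

5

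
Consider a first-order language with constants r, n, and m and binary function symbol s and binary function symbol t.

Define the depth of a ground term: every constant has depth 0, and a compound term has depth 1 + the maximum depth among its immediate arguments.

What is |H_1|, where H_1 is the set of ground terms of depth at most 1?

Let N_k count ground terms of depth at most k. Each non-constant term of depth ≤ k is some function symbol applied to depth-≤(k−1) arguments, giving N_k = 3 + N_{k-1}^2 + N_{k-1}^2.
N_0 = 3
N_1 = 3 + 3^2 + 3^2 = 21

21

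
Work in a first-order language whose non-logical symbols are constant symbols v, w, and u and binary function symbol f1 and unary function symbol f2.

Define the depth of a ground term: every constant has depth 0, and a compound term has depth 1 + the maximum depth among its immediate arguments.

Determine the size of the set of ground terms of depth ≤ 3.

Let N_k = |{terms of depth ≤ k}|. Then N_0 = 3 and N_k = 3 + N_{k-1}^2 + N_{k-1} for k ≥ 1 (one summand per function symbol, arity giving the exponent).
N_0 = 3
N_1 = 3 + 3^2 + 3 = 15
N_2 = 3 + 15^2 + 15 = 243
N_3 = 3 + 243^2 + 243 = 59295

59295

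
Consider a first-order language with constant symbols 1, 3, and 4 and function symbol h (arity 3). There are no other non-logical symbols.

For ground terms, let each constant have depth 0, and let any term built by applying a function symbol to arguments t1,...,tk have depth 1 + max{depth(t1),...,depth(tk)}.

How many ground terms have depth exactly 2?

26973

Let N_k count ground terms of depth at most k. Each non-constant term of depth ≤ k is some function symbol applied to depth-≤(k−1) arguments, giving N_k = 3 + N_{k-1}^3.
N_0 = 3
N_1 = 3 + 3^3 = 30
N_2 = 3 + 30^3 = 27003
Terms of depth exactly 2: N_2 − N_1 = 27003 − 30 = 26973.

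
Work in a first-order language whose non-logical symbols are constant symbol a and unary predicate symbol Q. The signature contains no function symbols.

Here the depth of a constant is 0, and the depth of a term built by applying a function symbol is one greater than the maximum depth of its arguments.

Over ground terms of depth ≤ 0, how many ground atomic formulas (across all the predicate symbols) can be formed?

First count ground terms of depth ≤ 0.
With no function symbols every ground term is a constant, so there is exactly 1 ground term at every depth bound.
N_0 = 1
So |H| = 1.
A ground atom is a predicate applied to a tuple of terms from H, so the count is the sum over predicates of |H|^arity:
  Q: 1
Total ground atoms: 1.

1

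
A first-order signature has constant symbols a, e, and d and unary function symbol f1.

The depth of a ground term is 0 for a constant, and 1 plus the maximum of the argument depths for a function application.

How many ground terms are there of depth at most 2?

9

If N_k denotes the number of depth-≤k ground terms, the 3 constants give N_0 = 3, and each function symbol of arity r contributes N_{k-1}^r new terms at level k: N_k = 3 + N_{k-1}.
N_0 = 3
N_1 = 3 + 3 = 6
N_2 = 3 + 6 = 9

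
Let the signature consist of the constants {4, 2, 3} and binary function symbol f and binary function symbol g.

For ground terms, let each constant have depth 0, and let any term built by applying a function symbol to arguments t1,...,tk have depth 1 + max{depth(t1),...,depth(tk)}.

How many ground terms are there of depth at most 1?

Let N_k = |{terms of depth ≤ k}|. Then N_0 = 3 and N_k = 3 + N_{k-1}^2 + N_{k-1}^2 for k ≥ 1 (one summand per function symbol, arity giving the exponent).
N_0 = 3
N_1 = 3 + 3^2 + 3^2 = 21

21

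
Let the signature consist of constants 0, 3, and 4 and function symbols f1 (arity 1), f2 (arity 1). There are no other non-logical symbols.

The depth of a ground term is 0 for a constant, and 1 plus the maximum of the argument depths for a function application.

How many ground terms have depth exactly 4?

Let N_k count ground terms of depth at most k. Each non-constant term of depth ≤ k is some function symbol applied to depth-≤(k−1) arguments, giving N_k = 3 + N_{k-1} + N_{k-1}.
N_0 = 3
N_1 = 3 + 3 + 3 = 9
N_2 = 3 + 9 + 9 = 21
N_3 = 3 + 21 + 21 = 45
N_4 = 3 + 45 + 45 = 93
Terms of depth exactly 4: N_4 − N_3 = 93 − 45 = 48.

48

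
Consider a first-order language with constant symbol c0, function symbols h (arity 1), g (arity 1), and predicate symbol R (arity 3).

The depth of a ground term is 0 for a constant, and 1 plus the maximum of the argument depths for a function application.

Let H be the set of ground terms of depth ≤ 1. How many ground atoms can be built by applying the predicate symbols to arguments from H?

First count ground terms of depth ≤ 1.
Count level by level. With function symbols h/1, g/1, the terms of depth ≤ k are the 1 constant together with each function applied to depth-≤(k−1) tuples, so N_k = 1 + N_{k-1} + N_{k-1}.
N_0 = 1
N_1 = 1 + 1 + 1 = 3
Explicitly: c0, h(c0), g(c0).
So |H| = 3.
Ground atoms are formed by filling each argument slot of a predicate with a term from H, so an r-ary predicate gives |H|^r atoms:
  R: 3^3 = 27
Total ground atoms: 27.

27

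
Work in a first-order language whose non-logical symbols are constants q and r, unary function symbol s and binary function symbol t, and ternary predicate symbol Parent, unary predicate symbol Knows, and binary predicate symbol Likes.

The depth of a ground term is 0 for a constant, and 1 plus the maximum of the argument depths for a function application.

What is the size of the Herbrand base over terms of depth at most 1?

First count ground terms of depth ≤ 1.
Let N_k count ground terms of depth at most k. Each non-constant term of depth ≤ k is some function symbol applied to depth-≤(k−1) arguments, giving N_k = 2 + N_{k-1} + N_{k-1}^2.
N_0 = 2
N_1 = 2 + 2 + 2^2 = 8
Explicitly: q, r, s(q), s(r), t(q, q), t(q, r), t(r, q), t(r, r).
So |H| = 8.
A ground atom is a predicate applied to a tuple of terms from H, so the count is the sum over predicates of |H|^arity:
  Parent: 8^3 = 512;  Knows: 8;  Likes: 8^2 = 64
Total ground atoms: 512 + 8 + 64 = 584.

584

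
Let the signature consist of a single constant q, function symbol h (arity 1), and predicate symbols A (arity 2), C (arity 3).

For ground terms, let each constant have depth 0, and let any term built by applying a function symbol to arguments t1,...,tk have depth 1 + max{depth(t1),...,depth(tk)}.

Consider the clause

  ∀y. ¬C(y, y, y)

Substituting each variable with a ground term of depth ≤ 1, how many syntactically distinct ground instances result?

Ground terms of depth ≤ 1:
  Write N_k for the number of ground terms of depth ≤ k. A term of depth ≤ k is either a constant or a function symbol applied to arguments of depth ≤ k−1, so N_k = 1 + N_{k-1}.
  N_0 = 1
  N_1 = 1 + 1 = 2
So there are 2 ground terms available for substitution.
The clause has 1 distinct variable (y), which appears in the body. In the free term algebra distinct substitutions yield syntactically distinct ground instances.
Number of ground instances = 2.

2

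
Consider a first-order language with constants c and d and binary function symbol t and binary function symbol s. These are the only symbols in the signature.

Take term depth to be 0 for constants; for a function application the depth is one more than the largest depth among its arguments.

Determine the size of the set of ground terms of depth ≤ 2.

Let N_k = |{terms of depth ≤ k}|. Then N_0 = 2 and N_k = 2 + N_{k-1}^2 + N_{k-1}^2 for k ≥ 1 (one summand per function symbol, arity giving the exponent).
N_0 = 2
N_1 = 2 + 2^2 + 2^2 = 10
N_2 = 2 + 10^2 + 10^2 = 202

202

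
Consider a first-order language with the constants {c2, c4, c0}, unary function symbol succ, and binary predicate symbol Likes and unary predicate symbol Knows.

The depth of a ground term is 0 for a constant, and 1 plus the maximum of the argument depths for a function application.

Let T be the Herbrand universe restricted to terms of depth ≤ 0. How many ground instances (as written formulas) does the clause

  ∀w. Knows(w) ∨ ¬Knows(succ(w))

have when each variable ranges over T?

Ground terms of depth ≤ 0:
  Write N_k for the number of ground terms of depth ≤ k. A term of depth ≤ k is either a constant or a function symbol applied to arguments of depth ≤ k−1, so N_k = 3 + N_{k-1}.
  N_0 = 3
So there are 3 ground terms available for substitution.
The body mentions the single quantified variable w; since ground terms form a free algebra, no two substitutions collapse to the same formula.
Number of ground instances = 3.

3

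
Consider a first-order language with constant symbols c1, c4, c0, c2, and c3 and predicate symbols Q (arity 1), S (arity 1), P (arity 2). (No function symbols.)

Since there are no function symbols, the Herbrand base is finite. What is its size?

35

With no function symbols, the Herbrand universe is just the 5 constants.
Ground atoms per predicate: Q: 5, S: 5, P: 5^2 = 25.
Herbrand base size = 5 + 5 + 25 = 35.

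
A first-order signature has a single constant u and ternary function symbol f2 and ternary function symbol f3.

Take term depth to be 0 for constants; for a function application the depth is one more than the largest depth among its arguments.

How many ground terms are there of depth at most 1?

3

Let N_k count ground terms of depth at most k. Each non-constant term of depth ≤ k is some function symbol applied to depth-≤(k−1) arguments, giving N_k = 1 + N_{k-1}^3 + N_{k-1}^3.
N_0 = 1
N_1 = 1 + 1^3 + 1^3 = 3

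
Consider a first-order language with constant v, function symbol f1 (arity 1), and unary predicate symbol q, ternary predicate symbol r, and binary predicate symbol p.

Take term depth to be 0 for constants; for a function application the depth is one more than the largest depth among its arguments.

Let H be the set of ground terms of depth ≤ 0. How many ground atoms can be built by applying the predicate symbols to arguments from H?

3

First count ground terms of depth ≤ 0.
Let N_k count ground terms of depth at most k. Each non-constant term of depth ≤ k is some function symbol applied to depth-≤(k−1) arguments, giving N_k = 1 + N_{k-1}.
N_0 = 1
Explicitly: v.
So |H| = 1.
Ground atoms are formed by filling each argument slot of a predicate with a term from H, so an r-ary predicate gives |H|^r atoms:
  q: 1;  r: 1^3 = 1;  p: 1^2 = 1
Total ground atoms: 1 + 1 + 1 = 3.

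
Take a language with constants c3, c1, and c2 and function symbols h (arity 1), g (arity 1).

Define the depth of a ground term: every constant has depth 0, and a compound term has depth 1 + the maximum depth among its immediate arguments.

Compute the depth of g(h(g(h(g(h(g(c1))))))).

7

depth(g(c1)) = 1 + depth(c1) = 1 + 0 = 1
depth(h(g(c1))) = 1 + depth(g(c1)) = 1 + 1 = 2
depth(g(h(g(c1)))) = 1 + depth(h(g(c1))) = 1 + 2 = 3
depth(h(g(h(g(c1))))) = 1 + depth(g(h(g(c1)))) = 1 + 3 = 4
depth(g(h(g(h(g(c1)))))) = 1 + depth(h(g(h(g(c1))))) = 1 + 4 = 5
depth(h(g(h(g(h(g(c1))))))) = 1 + depth(g(h(g(h(g(c1)))))) = 1 + 5 = 6
depth(g(h(g(h(g(h(g(c1)))))))) = 1 + depth(h(g(h(g(h(g(c1))))))) = 1 + 6 = 7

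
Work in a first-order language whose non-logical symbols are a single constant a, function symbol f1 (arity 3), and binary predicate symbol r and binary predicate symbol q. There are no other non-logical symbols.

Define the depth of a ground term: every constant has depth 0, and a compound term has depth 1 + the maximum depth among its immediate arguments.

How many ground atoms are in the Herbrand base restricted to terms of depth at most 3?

First count ground terms of depth ≤ 3.
Count level by level. With function symbols f1/3, the terms of depth ≤ k are the 1 constant together with each function applied to depth-≤(k−1) tuples, so N_k = 1 + N_{k-1}^3.
N_0 = 1
N_1 = 1 + 1^3 = 2
N_2 = 1 + 2^3 = 9
N_3 = 1 + 9^3 = 730
So |H| = 730.
Ground atoms are formed by filling each argument slot of a predicate with a term from H, so an r-ary predicate gives |H|^r atoms:
  r: 730^2 = 532900;  q: 730^2 = 532900
Total ground atoms: 532900 + 532900 = 1065800.

1065800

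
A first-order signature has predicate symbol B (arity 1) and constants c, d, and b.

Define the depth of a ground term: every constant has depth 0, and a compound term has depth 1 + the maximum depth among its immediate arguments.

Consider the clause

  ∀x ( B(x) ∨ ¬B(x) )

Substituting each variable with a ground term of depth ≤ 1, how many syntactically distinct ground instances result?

3

Ground terms of depth ≤ 1:
  With no function symbols every ground term is a constant, so there are exactly 3 ground terms at every depth bound.
  N_0 = 3
  N_1 = 3
  Explicitly: c, d, b.
So there are 3 ground terms available for substitution.
There is 1 variable to instantiate (x),  occurring in at least one literal, so different choices give different ground instances.
Number of ground instances = 3.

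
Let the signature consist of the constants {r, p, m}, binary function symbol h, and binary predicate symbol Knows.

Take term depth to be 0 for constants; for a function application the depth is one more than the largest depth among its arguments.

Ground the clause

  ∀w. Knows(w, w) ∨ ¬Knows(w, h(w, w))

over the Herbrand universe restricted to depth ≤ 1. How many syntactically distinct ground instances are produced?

12

Ground terms of depth ≤ 1:
  Let N_k = |{terms of depth ≤ k}|. Then N_0 = 3 and N_k = 3 + N_{k-1}^2 for k ≥ 1 (one summand per function symbol, arity giving the exponent).
  N_0 = 3
  N_1 = 3 + 3^2 = 12
  Explicitly: r, p, m, h(r, r), h(r, p), h(r, m), h(p, r), h(p, p), h(p, m), h(m, r), h(m, p), h(m, m).
So there are 12 ground terms available for substitution.
There is 1 variable to instantiate (w),  occurring in at least one literal, so different choices give different ground instances.
Number of ground instances = 12.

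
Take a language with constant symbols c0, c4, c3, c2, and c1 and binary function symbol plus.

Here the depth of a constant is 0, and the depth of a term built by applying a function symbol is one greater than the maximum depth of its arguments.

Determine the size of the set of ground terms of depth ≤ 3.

If N_k denotes the number of depth-≤k ground terms, the 5 constants give N_0 = 5, and each function symbol of arity r contributes N_{k-1}^r new terms at level k: N_k = 5 + N_{k-1}^2.
N_0 = 5
N_1 = 5 + 5^2 = 30
N_2 = 5 + 30^2 = 905
N_3 = 5 + 905^2 = 819030

819030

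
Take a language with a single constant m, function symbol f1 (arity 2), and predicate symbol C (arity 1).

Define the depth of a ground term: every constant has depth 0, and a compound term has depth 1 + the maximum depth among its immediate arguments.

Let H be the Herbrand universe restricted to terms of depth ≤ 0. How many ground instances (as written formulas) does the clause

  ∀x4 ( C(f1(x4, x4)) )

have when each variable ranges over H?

Ground terms of depth ≤ 0:
  If N_k denotes the number of depth-≤k ground terms, the 1 constant gives N_0 = 1, and each function symbol of arity r contributes N_{k-1}^r new terms at level k: N_k = 1 + N_{k-1}^2.
  N_0 = 1
So there is exactly 1 ground term available for substitution.
There is 1 variable to instantiate (x4),  occurring in at least one literal, so different choices give different ground instances.
Number of ground instances = 1.

1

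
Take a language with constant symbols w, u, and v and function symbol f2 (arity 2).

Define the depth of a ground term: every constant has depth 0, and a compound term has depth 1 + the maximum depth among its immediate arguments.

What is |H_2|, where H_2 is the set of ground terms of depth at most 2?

147

Count level by level. With function symbols f2/2, the terms of depth ≤ k are the 3 constants together with each function applied to depth-≤(k−1) tuples, so N_k = 3 + N_{k-1}^2.
N_0 = 3
N_1 = 3 + 3^2 = 12
N_2 = 3 + 12^2 = 147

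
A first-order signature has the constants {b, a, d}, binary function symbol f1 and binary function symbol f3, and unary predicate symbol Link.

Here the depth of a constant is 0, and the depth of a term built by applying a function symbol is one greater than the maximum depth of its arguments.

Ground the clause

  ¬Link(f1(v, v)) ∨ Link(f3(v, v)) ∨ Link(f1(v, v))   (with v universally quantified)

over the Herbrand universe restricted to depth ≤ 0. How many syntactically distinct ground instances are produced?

Ground terms of depth ≤ 0:
  Write N_k for the number of ground terms of depth ≤ k. A term of depth ≤ k is either a constant or a function symbol applied to arguments of depth ≤ k−1, so N_k = 3 + N_{k-1}^2 + N_{k-1}^2.
  N_0 = 3
  Explicitly: b, a, d.
So there are 3 ground terms available for substitution.
There is 1 variable to instantiate (v),  occurring in at least one literal, so different choices give different ground instances.
Number of ground instances = 3.

3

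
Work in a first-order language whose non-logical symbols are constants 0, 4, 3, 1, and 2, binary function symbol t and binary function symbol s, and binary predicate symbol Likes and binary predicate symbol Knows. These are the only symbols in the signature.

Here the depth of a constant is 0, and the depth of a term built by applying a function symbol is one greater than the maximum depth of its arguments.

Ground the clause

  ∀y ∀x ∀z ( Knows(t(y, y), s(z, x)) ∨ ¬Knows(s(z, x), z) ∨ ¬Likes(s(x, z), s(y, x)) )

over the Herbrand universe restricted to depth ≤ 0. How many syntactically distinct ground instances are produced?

125

Ground terms of depth ≤ 0:
  Let N_k count ground terms of depth at most k. Each non-constant term of depth ≤ k is some function symbol applied to depth-≤(k−1) arguments, giving N_k = 5 + N_{k-1}^2 + N_{k-1}^2.
  N_0 = 5
So there are 5 ground terms available for substitution.
The clause has 3 distinct variables (y, x, z), each appearing in the body. In the free term algebra distinct substitutions yield syntactically distinct ground instances.
Number of ground instances = 5^3 = 125.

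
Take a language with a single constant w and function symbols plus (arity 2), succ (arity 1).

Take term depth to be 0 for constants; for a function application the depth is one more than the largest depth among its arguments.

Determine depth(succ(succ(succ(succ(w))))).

4

depth(succ(w)) = 1 + depth(w) = 1 + 0 = 1
depth(succ(succ(w))) = 1 + depth(succ(w)) = 1 + 1 = 2
depth(succ(succ(succ(w)))) = 1 + depth(succ(succ(w))) = 1 + 2 = 3
depth(succ(succ(succ(succ(w))))) = 1 + depth(succ(succ(succ(w)))) = 1 + 3 = 4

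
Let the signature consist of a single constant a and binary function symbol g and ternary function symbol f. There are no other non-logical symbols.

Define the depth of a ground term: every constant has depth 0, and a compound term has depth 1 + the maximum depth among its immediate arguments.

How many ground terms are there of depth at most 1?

3

Let N_k = |{terms of depth ≤ k}|. Then N_0 = 1 and N_k = 1 + N_{k-1}^2 + N_{k-1}^3 for k ≥ 1 (one summand per function symbol, arity giving the exponent).
N_0 = 1
N_1 = 1 + 1^2 + 1^3 = 3
Explicitly: a, g(a, a), f(a, a, a).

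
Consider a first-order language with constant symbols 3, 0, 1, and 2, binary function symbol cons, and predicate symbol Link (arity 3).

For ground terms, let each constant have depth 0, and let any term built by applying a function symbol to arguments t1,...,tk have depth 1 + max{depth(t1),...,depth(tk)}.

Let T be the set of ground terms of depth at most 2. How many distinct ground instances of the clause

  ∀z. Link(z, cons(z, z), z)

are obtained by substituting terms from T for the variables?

404

Ground terms of depth ≤ 2:
  Count level by level. With function symbols cons/2, the terms of depth ≤ k are the 4 constants together with each function applied to depth-≤(k−1) tuples, so N_k = 4 + N_{k-1}^2.
  N_0 = 4
  N_1 = 4 + 4^2 = 20
  N_2 = 4 + 20^2 = 404
So there are 404 ground terms available for substitution.
The variable z ranges independently over the available ground terms, and distinct assignments produce distinct instances.
Number of ground instances = 404.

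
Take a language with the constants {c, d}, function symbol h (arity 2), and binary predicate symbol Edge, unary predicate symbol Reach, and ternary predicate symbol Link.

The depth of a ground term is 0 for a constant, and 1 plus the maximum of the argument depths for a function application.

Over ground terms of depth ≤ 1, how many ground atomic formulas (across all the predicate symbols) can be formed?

First count ground terms of depth ≤ 1.
Count level by level. With function symbols h/2, the terms of depth ≤ k are the 2 constants together with each function applied to depth-≤(k−1) tuples, so N_k = 2 + N_{k-1}^2.
N_0 = 2
N_1 = 2 + 2^2 = 6
So |H| = 6.
Each predicate of arity r yields |H|^r ground atoms (one per choice of an r-tuple from H):
  Edge: 6^2 = 36;  Reach: 6;  Link: 6^3 = 216
Total ground atoms: 36 + 6 + 216 = 258.

258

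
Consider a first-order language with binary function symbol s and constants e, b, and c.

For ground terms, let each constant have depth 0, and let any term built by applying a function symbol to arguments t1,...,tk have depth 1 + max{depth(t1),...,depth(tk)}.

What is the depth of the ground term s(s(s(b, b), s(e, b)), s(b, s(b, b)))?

3

depth(s(b, b)) = 1 + max(0, 0) = 1
depth(s(e, b)) = 1 + max(0, 0) = 1
depth(s(s(b, b), s(e, b))) = 1 + max(1, 1) = 2
depth(s(b, s(b, b))) = 1 + max(0, 1) = 2
depth(s(s(s(b, b), s(e, b)), s(b, s(b, b)))) = 1 + max(2, 2) = 3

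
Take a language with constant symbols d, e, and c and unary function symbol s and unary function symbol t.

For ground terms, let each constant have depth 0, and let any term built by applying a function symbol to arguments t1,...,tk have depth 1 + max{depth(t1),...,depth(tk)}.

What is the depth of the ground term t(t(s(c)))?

3

depth(s(c)) = 1 + depth(c) = 1 + 0 = 1
depth(t(s(c))) = 1 + depth(s(c)) = 1 + 1 = 2
depth(t(t(s(c)))) = 1 + depth(t(s(c))) = 1 + 2 = 3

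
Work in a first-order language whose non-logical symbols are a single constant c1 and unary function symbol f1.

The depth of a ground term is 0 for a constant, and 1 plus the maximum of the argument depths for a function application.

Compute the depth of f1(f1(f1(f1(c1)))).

4

depth(f1(c1)) = 1 + depth(c1) = 1 + 0 = 1
depth(f1(f1(c1))) = 1 + depth(f1(c1)) = 1 + 1 = 2
depth(f1(f1(f1(c1)))) = 1 + depth(f1(f1(c1))) = 1 + 2 = 3
depth(f1(f1(f1(f1(c1))))) = 1 + depth(f1(f1(f1(c1)))) = 1 + 3 = 4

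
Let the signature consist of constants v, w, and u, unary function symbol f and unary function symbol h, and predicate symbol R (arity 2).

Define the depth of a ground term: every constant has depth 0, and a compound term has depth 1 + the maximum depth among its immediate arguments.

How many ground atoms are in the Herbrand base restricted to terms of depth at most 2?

First count ground terms of depth ≤ 2.
Count level by level. With function symbols f/1, h/1, the terms of depth ≤ k are the 3 constants together with each function applied to depth-≤(k−1) tuples, so N_k = 3 + N_{k-1} + N_{k-1}.
N_0 = 3
N_1 = 3 + 3 + 3 = 9
N_2 = 3 + 9 + 9 = 21
So |H| = 21.
Each predicate of arity r yields |H|^r ground atoms (one per choice of an r-tuple from H):
  R: 21^2 = 441
Total ground atoms: 441.

441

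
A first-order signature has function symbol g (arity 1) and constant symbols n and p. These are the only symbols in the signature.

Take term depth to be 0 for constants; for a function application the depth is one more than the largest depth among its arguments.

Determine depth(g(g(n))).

depth(g(n)) = 1 + depth(n) = 1 + 0 = 1
depth(g(g(n))) = 1 + depth(g(n)) = 1 + 1 = 2

2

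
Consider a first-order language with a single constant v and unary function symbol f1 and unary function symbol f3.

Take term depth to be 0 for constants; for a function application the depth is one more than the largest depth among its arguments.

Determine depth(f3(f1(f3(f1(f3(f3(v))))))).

depth(f3(v)) = 1 + depth(v) = 1 + 0 = 1
depth(f3(f3(v))) = 1 + depth(f3(v)) = 1 + 1 = 2
depth(f1(f3(f3(v)))) = 1 + depth(f3(f3(v))) = 1 + 2 = 3
depth(f3(f1(f3(f3(v))))) = 1 + depth(f1(f3(f3(v)))) = 1 + 3 = 4
depth(f1(f3(f1(f3(f3(v)))))) = 1 + depth(f3(f1(f3(f3(v))))) = 1 + 4 = 5
depth(f3(f1(f3(f1(f3(f3(v))))))) = 1 + depth(f1(f3(f1(f3(f3(v)))))) = 1 + 5 = 6

6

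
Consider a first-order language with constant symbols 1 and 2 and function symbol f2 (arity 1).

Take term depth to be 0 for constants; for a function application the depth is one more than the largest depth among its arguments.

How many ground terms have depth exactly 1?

2

If N_k denotes the number of depth-≤k ground terms, the 2 constants give N_0 = 2, and each function symbol of arity r contributes N_{k-1}^r new terms at level k: N_k = 2 + N_{k-1}.
N_0 = 2
N_1 = 2 + 2 = 4
Terms of depth exactly 1: N_1 − N_0 = 4 − 2 = 2.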